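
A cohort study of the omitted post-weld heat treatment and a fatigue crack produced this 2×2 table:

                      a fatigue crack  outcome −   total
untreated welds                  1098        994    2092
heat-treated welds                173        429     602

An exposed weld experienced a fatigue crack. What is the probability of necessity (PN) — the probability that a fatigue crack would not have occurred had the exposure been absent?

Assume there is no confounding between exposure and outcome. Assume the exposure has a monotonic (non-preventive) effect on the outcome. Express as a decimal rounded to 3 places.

p₁ = P(outcome | exposed) = 1098/2092 = 0.52486
p₀ = P(outcome | unexposed) = 173/602 = 0.28738
Under exogeneity and monotonicity, PN = (p₁ − p₀)/p₁.
PN = (0.52486 − 0.28738) / 0.52486 ≈ 0.4525

PN ≈ 0.452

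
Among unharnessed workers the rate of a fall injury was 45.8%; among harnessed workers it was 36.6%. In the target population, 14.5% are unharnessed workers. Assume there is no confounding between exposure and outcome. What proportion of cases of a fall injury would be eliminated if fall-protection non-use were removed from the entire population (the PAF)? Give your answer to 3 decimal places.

p₁ = 0.458, p₀ = 0.366.
Overall risk P(Y=1) = π·p₁ + (1−π)·p₀ = 0.145×0.458 + 0.855×0.366 = 0.37934.
Under exogeneity, PAF = [P(Y=1) − p₀] / P(Y=1).
PAF = (0.37934 − 0.366) / 0.37934 ≈ 0.0352

PAF ≈ 0.035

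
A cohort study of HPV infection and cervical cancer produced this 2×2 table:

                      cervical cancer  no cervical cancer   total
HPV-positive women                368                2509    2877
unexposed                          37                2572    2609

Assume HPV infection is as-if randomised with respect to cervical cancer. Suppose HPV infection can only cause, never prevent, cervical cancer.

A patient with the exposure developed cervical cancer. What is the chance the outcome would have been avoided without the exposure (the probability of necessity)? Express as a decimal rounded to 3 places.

p₁ = P(outcome | exposed) = 368/2877 = 0.12791
p₀ = P(outcome | unexposed) = 37/2609 = 0.014182
Under exogeneity and monotonicity, PN = (p₁ − p₀) / p₁.
PN = (0.12791 − 0.014182) / 0.12791 = 0.11373 / 0.12791 ≈ 0.8891

PN ≈ 0.889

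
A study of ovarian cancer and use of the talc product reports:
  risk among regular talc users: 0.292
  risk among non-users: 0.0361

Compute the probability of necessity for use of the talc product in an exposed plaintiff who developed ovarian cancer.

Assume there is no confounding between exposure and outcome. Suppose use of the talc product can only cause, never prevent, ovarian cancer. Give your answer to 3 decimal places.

Let p₁ = 0.292, p₀ = 0.0361.
Under exogeneity and monotonicity, PN = (p₁ − p₀) / p₁.
PN = (0.292 − 0.0361) / 0.292 = 0.2559 / 0.292 ≈ 0.8764

PN ≈ 0.876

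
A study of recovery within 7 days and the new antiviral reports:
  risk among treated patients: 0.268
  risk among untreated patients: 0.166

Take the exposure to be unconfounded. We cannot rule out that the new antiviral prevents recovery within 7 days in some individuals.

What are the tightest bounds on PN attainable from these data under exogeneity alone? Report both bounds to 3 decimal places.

0.381 ≤ PN ≤ 1.000

Let p₁ = 0.268, p₀ = 0.166.
Under exogeneity alone the bounds on PN are max{0,(p₁−p₀)/p₁} ≤ PN ≤ min{1,(1−p₀)/p₁}.
  lower = (p₁ − p₀)/p₁ = 0.102 / 0.268 ≈ 0.3806
  upper = min{1, (1 − p₀)/p₁} = 0.834 / 0.268 ≈ 3.1119 → capped at 1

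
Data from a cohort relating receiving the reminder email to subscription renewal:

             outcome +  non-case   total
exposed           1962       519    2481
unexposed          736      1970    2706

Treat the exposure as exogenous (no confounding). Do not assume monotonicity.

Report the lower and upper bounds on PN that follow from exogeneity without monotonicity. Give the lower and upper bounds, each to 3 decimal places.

0.656 ≤ PN ≤ 0.921

p₁ = P(outcome | exposed) = 1962/2481 = 0.79081
p₀ = P(outcome | unexposed) = 736/2706 = 0.27199
Under exogeneity alone the bounds on PN are max{0,(p₁−p₀)/p₁} ≤ PN ≤ min{1,(1−p₀)/p₁}.
  lower = (p₁ − p₀)/p₁ = 0.51882 / 0.79081 ≈ 0.6561
  upper = min{1, (1 − p₀)/p₁} = 0.72801 / 0.79081 ≈ 0.9206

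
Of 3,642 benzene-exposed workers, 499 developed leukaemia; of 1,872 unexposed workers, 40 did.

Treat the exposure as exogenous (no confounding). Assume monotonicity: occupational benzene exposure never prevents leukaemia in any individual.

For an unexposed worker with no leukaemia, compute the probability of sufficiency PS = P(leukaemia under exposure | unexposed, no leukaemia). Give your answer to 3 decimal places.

PS ≈ 0.118

p₁ = P(outcome | exposed) = 499/3642 = 0.13701
p₀ = P(outcome | unexposed) = 40/1872 = 0.021368
Under exogeneity and monotonicity, PS = (p₁ − p₀) / (1 − p₀).
PS = (0.13701 − 0.021368) / (1 − 0.021368) = 0.11565 / 0.97863 ≈ 0.1182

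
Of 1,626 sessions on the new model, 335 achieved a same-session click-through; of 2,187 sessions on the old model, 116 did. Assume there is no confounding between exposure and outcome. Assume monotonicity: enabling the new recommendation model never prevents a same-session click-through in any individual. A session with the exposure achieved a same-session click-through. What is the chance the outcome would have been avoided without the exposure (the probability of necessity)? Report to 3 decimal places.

p₁ = P(outcome | exposed) = 335/1626 = 0.20603
p₀ = P(outcome | unexposed) = 116/2187 = 0.053041
Under exogeneity and monotonicity, PN = (p₁ − p₀) / p₁.
PN = (0.20603 − 0.053041) / 0.20603 = 0.15299 / 0.20603 ≈ 0.7426

PN ≈ 0.743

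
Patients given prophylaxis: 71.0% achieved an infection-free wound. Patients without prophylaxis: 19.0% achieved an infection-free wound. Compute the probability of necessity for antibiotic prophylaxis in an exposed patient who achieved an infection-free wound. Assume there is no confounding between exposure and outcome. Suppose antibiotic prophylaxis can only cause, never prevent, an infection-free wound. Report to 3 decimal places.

p₁ = 0.71, p₀ = 0.19.
Under exogeneity and monotonicity, PN = (p₁ − p₀) / p₁.
PN = (0.71 − 0.19) / 0.71 = 0.52 / 0.71 ≈ 0.7324

PN ≈ 0.732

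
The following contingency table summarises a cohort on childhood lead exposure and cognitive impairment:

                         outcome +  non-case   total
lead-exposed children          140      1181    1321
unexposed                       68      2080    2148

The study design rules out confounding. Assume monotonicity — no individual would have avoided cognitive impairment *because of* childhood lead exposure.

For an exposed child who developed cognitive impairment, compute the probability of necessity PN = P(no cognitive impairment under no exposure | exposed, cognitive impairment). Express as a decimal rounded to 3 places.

PN ≈ 0.701

p₁ = P(outcome | exposed) = 140/1321 = 0.10598
p₀ = P(outcome | unexposed) = 68/2148 = 0.031657
Under exogeneity and monotonicity, PN = (p₁ − p₀)/p₁.
PN = (0.10598 − 0.031657) / 0.10598 ≈ 0.7013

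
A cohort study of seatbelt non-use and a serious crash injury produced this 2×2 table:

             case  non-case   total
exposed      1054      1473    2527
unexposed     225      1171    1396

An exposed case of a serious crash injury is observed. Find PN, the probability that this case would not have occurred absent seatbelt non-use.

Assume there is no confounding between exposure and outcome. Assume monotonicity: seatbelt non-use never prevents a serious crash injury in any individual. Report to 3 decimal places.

PN ≈ 0.614

p₁ = P(outcome | exposed) = 1054/2527 = 0.4171
p₀ = P(outcome | unexposed) = 225/1396 = 0.16117
Under exogeneity and monotonicity, PN = (p₁ − p₀)/p₁.
PN = (0.4171 − 0.16117) / 0.4171 ≈ 0.6136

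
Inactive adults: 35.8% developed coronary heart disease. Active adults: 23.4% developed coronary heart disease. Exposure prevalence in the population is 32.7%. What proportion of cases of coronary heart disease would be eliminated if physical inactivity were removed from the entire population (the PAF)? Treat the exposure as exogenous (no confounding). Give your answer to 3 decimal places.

p₁ = 0.358, p₀ = 0.234.
Overall risk P(Y=1) = π·p₁ + (1−π)·p₀ = 0.327×0.358 + 0.673×0.234 = 0.27455.
Under exogeneity, PAF = [P(Y=1) − p₀] / P(Y=1).
PAF = (0.27455 − 0.234) / 0.27455 ≈ 0.1477

PAF ≈ 0.148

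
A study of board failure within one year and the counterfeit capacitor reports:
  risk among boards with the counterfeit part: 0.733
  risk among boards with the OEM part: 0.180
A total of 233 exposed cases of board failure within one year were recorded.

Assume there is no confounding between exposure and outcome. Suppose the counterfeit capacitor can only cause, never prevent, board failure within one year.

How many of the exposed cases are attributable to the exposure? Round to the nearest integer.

Let p₁ = 0.733, p₀ = 0.18.
PN = (p₁ − p₀)/p₁ = (0.733 − 0.18) / 0.733 ≈ 0.75443.
Attributable cases ≈ PN × (exposed cases) = 0.75443 × 233 ≈ 175.78.

about 176 cases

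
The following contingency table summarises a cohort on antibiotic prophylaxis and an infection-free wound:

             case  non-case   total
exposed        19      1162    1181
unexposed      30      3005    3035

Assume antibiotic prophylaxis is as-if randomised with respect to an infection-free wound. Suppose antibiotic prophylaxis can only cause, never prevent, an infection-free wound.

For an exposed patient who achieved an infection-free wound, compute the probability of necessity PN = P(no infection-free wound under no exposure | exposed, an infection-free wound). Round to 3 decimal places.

PN ≈ 0.386

p₁ = P(outcome | exposed) = 19/1181 = 0.016088
p₀ = P(outcome | unexposed) = 30/3035 = 0.0098847
Under exogeneity and monotonicity, PN = (p₁ − p₀) / p₁.
PN = (0.016088 − 0.0098847) / 0.016088 = 0.0062034 / 0.016088 ≈ 0.3856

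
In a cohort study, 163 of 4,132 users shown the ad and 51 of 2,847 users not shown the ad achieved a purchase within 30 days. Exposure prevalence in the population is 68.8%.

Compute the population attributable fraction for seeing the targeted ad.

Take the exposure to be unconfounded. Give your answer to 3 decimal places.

p₁ = P(outcome | exposed) = 163/4132 = 0.039448
p₀ = P(outcome | unexposed) = 51/2847 = 0.017914
Overall risk P(Y=1) = π·p₁ + (1−π)·p₀ = 0.688×0.039448 + 0.312×0.017914 = 0.032729.
Under exogeneity, PAF = [P(Y=1) − p₀] / P(Y=1).
PAF = (0.032729 − 0.017914) / 0.032729 ≈ 0.4527

PAF ≈ 0.453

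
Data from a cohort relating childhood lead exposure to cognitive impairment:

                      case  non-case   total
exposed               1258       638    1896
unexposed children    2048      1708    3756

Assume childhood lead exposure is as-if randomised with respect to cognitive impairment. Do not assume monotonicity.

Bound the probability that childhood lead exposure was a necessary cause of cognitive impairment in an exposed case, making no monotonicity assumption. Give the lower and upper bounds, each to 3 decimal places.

p₁ = P(outcome | exposed) = 1258/1896 = 0.6635
p₀ = P(outcome | unexposed) = 2048/3756 = 0.54526
Under exogeneity alone the bounds on PN are max{0,(p₁−p₀)/p₁} ≤ PN ≤ min{1,(1−p₀)/p₁}.
  lower = (p₁ − p₀)/p₁ = 0.11824 / 0.6635 ≈ 0.1782
  upper = min{1, (1 − p₀)/p₁} = 0.45474 / 0.6635 ≈ 0.6854

0.178 ≤ PN ≤ 0.685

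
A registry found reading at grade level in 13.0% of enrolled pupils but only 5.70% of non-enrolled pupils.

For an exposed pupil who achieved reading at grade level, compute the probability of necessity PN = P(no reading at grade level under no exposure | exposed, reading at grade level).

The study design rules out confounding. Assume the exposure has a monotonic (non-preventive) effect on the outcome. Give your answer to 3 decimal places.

p₁ = 0.13, p₀ = 0.057.
Under exogeneity and monotonicity, PN = (p₁ − p₀) / p₁.
PN = (0.13 − 0.057) / 0.13 = 0.073 / 0.13 ≈ 0.5615

PN ≈ 0.562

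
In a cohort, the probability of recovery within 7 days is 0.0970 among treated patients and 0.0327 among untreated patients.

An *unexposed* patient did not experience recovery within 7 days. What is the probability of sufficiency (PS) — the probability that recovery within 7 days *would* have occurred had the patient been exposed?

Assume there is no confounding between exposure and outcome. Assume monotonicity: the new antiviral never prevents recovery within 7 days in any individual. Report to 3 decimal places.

PS ≈ 0.066

Let p₁ = 0.097, p₀ = 0.0327.
Under exogeneity and monotonicity, PS = (p₁ − p₀) / (1 − p₀).
PS = (0.097 − 0.0327) / (1 − 0.0327) = 0.0643 / 0.9673 ≈ 0.0665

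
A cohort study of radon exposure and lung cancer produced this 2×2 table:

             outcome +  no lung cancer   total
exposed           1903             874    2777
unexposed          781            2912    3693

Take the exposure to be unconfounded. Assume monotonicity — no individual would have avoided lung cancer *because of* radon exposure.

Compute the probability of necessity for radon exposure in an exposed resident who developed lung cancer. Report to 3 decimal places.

PN ≈ 0.691

p₁ = P(outcome | exposed) = 1903/2777 = 0.68527
p₀ = P(outcome | unexposed) = 781/3693 = 0.21148
Under exogeneity and monotonicity, PN = (p₁ − p₀)/p₁.
PN = (0.68527 − 0.21148) / 0.68527 ≈ 0.6914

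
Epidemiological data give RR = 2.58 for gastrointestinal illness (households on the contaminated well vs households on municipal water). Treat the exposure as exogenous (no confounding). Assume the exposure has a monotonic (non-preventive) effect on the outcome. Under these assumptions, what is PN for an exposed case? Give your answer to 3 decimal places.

Under exogeneity and monotonicity, PN = (RR − 1) / RR = 1 − 1/RR.
PN = (2.58 − 1) / 2.58 = 1.58 / 2.58 ≈ 0.6124

PN ≈ 0.612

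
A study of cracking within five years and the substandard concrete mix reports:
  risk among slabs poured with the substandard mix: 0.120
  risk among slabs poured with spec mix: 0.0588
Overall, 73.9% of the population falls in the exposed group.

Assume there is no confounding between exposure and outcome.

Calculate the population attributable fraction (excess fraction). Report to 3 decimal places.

PAF ≈ 0.435

Let p₁ = 0.12, p₀ = 0.0588.
Overall risk P(Y=1) = π·p₁ + (1−π)·p₀ = 0.739×0.12 + 0.261×0.0588 = 0.10403.
Under exogeneity, PAF = [P(Y=1) − p₀] / P(Y=1).
PAF = (0.10403 − 0.0588) / 0.10403 ≈ 0.4348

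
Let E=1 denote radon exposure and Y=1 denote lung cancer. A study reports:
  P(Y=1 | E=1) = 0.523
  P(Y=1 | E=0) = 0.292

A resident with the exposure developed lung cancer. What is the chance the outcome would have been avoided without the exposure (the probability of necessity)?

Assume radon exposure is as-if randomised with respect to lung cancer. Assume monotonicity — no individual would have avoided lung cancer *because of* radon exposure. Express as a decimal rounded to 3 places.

Let p₁ = 0.523, p₀ = 0.292.
Under exogeneity and monotonicity, PN = (p₁ − p₀) / p₁.
PN = (0.523 − 0.292) / 0.523 = 0.231 / 0.523 ≈ 0.4417

PN ≈ 0.442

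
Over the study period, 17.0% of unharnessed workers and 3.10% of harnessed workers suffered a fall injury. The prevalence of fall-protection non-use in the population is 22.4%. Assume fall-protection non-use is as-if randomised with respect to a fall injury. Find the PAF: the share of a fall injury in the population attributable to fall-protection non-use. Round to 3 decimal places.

p₁ = 0.17, p₀ = 0.031.
Overall risk P(Y=1) = π·p₁ + (1−π)·p₀ = 0.224×0.17 + 0.776×0.031 = 0.062136.
Under exogeneity, PAF = [P(Y=1) − p₀] / P(Y=1).
PAF = (0.062136 − 0.031) / 0.062136 ≈ 0.5011

PAF ≈ 0.501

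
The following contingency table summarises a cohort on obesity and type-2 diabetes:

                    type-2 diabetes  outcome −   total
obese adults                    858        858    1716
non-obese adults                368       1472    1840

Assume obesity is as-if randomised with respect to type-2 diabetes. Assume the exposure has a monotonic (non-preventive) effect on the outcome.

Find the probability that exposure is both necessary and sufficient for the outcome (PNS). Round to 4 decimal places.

PNS ≈ 0.3000

p₁ = P(outcome | exposed) = 858/1716 = 0.5
p₀ = P(outcome | unexposed) = 368/1840 = 0.2
Under exogeneity and monotonicity, PNS = p₁ − p₀.
PNS = 0.5 − 0.2 = 0.3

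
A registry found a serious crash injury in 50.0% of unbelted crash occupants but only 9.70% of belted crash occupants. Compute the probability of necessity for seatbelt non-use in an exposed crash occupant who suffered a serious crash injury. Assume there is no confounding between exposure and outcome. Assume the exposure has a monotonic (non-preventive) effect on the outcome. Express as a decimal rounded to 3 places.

p₁ = 0.5, p₀ = 0.097.
Under exogeneity and monotonicity, PN = (p₁ − p₀) / p₁.
PN = (0.5 − 0.097) / 0.5 = 0.403 / 0.5 ≈ 0.8060

PN ≈ 0.806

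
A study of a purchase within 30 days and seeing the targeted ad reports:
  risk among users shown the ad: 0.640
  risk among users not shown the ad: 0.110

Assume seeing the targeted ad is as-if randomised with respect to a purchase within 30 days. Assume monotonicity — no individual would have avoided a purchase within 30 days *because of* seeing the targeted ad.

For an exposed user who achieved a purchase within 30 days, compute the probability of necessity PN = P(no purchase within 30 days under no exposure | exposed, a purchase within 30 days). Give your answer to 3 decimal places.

PN ≈ 0.828

Let p₁ = 0.64, p₀ = 0.11.
Under exogeneity and monotonicity, PN = (p₁ − p₀) / p₁.
PN = (0.64 − 0.11) / 0.64 = 0.53 / 0.64 ≈ 0.8281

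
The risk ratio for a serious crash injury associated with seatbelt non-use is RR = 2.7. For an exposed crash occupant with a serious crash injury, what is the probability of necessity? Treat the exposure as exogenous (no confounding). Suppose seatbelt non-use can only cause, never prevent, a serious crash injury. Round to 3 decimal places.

Under exogeneity and monotonicity, PN = (RR − 1) / RR = 1 − 1/RR.
PN = (2.7 − 1) / 2.7 = 1.7 / 2.7 ≈ 0.6296

PN ≈ 0.630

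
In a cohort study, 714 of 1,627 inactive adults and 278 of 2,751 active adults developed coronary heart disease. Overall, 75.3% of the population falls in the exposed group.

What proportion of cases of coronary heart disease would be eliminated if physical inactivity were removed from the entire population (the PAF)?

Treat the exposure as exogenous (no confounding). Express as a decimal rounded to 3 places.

PAF ≈ 0.716

p₁ = P(outcome | exposed) = 714/1627 = 0.43884
p₀ = P(outcome | unexposed) = 278/2751 = 0.10105
Overall risk P(Y=1) = π·p₁ + (1−π)·p₀ = 0.753×0.43884 + 0.247×0.10105 = 0.35541.
Under exogeneity, PAF = [P(Y=1) − p₀] / P(Y=1).
PAF = (0.35541 − 0.10105) / 0.35541 ≈ 0.7157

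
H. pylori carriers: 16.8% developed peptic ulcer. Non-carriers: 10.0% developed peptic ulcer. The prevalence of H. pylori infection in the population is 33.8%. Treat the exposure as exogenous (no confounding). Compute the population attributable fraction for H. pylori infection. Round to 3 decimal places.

PAF ≈ 0.187

p₁ = 0.168, p₀ = 0.1.
Overall risk P(Y=1) = π·p₁ + (1−π)·p₀ = 0.338×0.168 + 0.662×0.1 = 0.12298.
Under exogeneity, PAF = [P(Y=1) − p₀] / P(Y=1).
PAF = (0.12298 − 0.1) / 0.12298 ≈ 0.1869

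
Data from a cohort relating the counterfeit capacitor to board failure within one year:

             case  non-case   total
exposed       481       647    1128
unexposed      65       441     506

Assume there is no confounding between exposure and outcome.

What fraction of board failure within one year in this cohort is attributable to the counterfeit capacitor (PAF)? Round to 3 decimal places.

p₁ = P(outcome | exposed) = 481/1128 = 0.42642
p₀ = P(outcome | unexposed) = 65/506 = 0.12846
Exposure prevalence π = 1128/1634 = 0.69033; overall risk P(Y=1) = 0.33415.
Under exogeneity, PAF = [P(Y=1) − p₀]/P(Y=1).
PAF = (0.33415 − 0.12846) / 0.33415 ≈ 0.6156

PAF ≈ 0.616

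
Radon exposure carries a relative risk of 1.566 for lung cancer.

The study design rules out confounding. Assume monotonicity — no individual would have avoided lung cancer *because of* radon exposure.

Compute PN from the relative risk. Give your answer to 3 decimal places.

Under exogeneity and monotonicity, PN = (RR − 1) / RR = 1 − 1/RR.
PN = (1.566 − 1) / 1.566 = 0.566 / 1.566 ≈ 0.3614

PN ≈ 0.361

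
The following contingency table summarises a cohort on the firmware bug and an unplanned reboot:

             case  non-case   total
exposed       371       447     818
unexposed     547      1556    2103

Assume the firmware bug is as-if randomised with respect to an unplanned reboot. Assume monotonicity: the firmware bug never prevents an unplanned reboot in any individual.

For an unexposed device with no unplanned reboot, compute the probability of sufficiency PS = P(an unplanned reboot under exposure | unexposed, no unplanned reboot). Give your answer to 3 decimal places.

PS ≈ 0.261

p₁ = P(outcome | exposed) = 371/818 = 0.45355
p₀ = P(outcome | unexposed) = 547/2103 = 0.2601
Under exogeneity and monotonicity, PS = (p₁ − p₀) / (1 − p₀).
PS = (0.45355 − 0.2601) / (1 − 0.2601) = 0.19344 / 0.7399 ≈ 0.2614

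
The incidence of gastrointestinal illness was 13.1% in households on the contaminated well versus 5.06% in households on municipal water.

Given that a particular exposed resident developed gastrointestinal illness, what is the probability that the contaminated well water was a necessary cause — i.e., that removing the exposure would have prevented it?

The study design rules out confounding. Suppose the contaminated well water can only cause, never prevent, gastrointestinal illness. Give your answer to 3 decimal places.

p₁ = 0.131, p₀ = 0.0506.
Under exogeneity and monotonicity, PN = (p₁ − p₀) / p₁.
PN = (0.131 − 0.0506) / 0.131 = 0.0804 / 0.131 ≈ 0.6137

PN ≈ 0.614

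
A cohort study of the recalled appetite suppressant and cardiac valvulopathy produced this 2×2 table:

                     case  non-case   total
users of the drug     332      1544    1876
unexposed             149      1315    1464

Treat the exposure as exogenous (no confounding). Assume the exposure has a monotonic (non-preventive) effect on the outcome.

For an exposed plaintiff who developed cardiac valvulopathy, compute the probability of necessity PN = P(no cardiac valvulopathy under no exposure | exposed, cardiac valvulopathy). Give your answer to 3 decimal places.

p₁ = P(outcome | exposed) = 332/1876 = 0.17697
p₀ = P(outcome | unexposed) = 149/1464 = 0.10178
Under exogeneity and monotonicity, PN = (p₁ − p₀) / p₁.
PN = (0.17697 − 0.10178) / 0.17697 = 0.075196 / 0.17697 ≈ 0.4249

PN ≈ 0.425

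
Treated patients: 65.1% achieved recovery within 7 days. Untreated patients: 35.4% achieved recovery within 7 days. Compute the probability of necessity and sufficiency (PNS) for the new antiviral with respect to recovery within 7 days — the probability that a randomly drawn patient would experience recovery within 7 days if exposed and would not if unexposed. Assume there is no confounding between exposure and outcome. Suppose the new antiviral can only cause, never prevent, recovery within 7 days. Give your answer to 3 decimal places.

p₁ = 0.651, p₀ = 0.354.
Under exogeneity and monotonicity, PNS = p₁ − p₀.
PNS = 0.651 − 0.354 = 0.297

PNS ≈ 0.297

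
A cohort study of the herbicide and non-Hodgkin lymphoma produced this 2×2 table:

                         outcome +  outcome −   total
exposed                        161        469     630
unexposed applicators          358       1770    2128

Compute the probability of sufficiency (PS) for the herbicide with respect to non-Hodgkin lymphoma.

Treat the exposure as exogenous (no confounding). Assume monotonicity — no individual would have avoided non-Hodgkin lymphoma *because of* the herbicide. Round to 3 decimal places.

p₁ = P(outcome | exposed) = 161/630 = 0.25556
p₀ = P(outcome | unexposed) = 358/2128 = 0.16823
Under exogeneity and monotonicity, PS = (p₁ − p₀) / (1 − p₀).
PS = (0.25556 − 0.16823) / (1 − 0.16823) = 0.087322 / 0.83177 ≈ 0.1050

PS ≈ 0.105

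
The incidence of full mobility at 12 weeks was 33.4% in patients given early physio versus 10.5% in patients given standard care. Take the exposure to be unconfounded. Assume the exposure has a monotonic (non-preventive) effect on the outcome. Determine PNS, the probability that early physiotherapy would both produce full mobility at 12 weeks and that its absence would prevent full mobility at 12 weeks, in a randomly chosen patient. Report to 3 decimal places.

PNS ≈ 0.229

p₁ = 0.334, p₀ = 0.105.
Under exogeneity and monotonicity, PNS = p₁ − p₀.
PNS = 0.334 − 0.105 = 0.229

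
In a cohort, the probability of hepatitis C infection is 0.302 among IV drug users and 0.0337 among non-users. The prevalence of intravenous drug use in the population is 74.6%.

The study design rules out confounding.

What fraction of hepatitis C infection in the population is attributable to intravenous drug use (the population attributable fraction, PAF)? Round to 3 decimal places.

PAF ≈ 0.856

Let p₁ = 0.302, p₀ = 0.0337.
Overall risk P(Y=1) = π·p₁ + (1−π)·p₀ = 0.746×0.302 + 0.254×0.0337 = 0.23385.
Under exogeneity, PAF = [P(Y=1) − p₀] / P(Y=1).
PAF = (0.23385 − 0.0337) / 0.23385 ≈ 0.8559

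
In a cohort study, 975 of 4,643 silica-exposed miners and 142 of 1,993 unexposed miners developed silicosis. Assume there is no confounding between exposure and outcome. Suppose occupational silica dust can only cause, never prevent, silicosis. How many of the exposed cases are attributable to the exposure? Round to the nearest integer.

about 644 cases

p₁ = P(outcome | exposed) = 975/4643 = 0.20999
p₀ = P(outcome | unexposed) = 142/1993 = 0.071249
PN = (p₁ − p₀)/p₁ = (0.20999 − 0.071249) / 0.20999 ≈ 0.66071.
Attributable cases ≈ PN × (exposed cases) = 0.66071 × 975 ≈ 644.19.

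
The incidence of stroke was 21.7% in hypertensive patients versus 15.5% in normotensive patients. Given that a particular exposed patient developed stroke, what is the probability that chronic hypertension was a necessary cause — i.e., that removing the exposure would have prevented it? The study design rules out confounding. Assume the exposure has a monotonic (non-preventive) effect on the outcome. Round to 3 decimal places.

PN ≈ 0.286

p₁ = 0.217, p₀ = 0.155.
Under exogeneity and monotonicity, PN = (p₁ − p₀) / p₁.
PN = (0.217 − 0.155) / 0.217 = 0.062 / 0.217 ≈ 0.2857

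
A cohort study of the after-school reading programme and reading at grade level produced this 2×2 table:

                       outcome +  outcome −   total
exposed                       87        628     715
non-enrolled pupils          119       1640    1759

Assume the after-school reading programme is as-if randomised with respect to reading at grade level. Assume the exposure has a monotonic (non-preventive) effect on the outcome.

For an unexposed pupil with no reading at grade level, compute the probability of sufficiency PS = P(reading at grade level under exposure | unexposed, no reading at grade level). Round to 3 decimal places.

PS ≈ 0.058

p₁ = P(outcome | exposed) = 87/715 = 0.12168
p₀ = P(outcome | unexposed) = 119/1759 = 0.067652
Under exogeneity and monotonicity, PS = (p₁ − p₀) / (1 − p₀).
PS = (0.12168 − 0.067652) / (1 − 0.067652) = 0.054026 / 0.93235 ≈ 0.0579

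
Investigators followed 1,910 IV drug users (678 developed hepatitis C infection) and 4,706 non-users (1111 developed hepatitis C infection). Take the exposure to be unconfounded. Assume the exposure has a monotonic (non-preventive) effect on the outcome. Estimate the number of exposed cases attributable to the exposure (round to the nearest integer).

p₁ = P(outcome | exposed) = 678/1910 = 0.35497
p₀ = P(outcome | unexposed) = 1111/4706 = 0.23608
PN = (p₁ − p₀)/p₁ = (0.35497 − 0.23608) / 0.35497 ≈ 0.33493.
Attributable cases ≈ PN × (exposed cases) = 0.33493 × 678 ≈ 227.08.

about 227 cases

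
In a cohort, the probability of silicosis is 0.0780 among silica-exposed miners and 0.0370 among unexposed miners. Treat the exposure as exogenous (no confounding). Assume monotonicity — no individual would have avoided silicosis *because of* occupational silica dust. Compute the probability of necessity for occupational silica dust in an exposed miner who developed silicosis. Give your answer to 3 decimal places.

Let p₁ = 0.078, p₀ = 0.037.
Under exogeneity and monotonicity, PN = (p₁ − p₀) / p₁.
PN = (0.078 − 0.037) / 0.078 = 0.041 / 0.078 ≈ 0.5256

PN ≈ 0.526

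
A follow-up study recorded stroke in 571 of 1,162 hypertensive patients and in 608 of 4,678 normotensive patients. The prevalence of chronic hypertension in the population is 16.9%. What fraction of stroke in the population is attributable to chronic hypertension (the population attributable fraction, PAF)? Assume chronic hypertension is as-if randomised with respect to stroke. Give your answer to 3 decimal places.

PAF ≈ 0.320

p₁ = P(outcome | exposed) = 571/1162 = 0.49139
p₀ = P(outcome | unexposed) = 608/4678 = 0.12997
Overall risk P(Y=1) = π·p₁ + (1−π)·p₀ = 0.169×0.49139 + 0.831×0.12997 = 0.19105.
Under exogeneity, PAF = [P(Y=1) − p₀] / P(Y=1).
PAF = (0.19105 − 0.12997) / 0.19105 ≈ 0.3197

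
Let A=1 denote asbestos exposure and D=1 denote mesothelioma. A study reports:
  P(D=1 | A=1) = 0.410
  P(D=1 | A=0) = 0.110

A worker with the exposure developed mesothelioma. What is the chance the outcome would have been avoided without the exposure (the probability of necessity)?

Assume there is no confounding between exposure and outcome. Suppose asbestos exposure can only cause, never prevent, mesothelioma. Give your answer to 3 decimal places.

Let p₁ = 0.41, p₀ = 0.11.
Under exogeneity and monotonicity, PN = (p₁ − p₀) / p₁.
PN = (0.41 − 0.11) / 0.41 = 0.3 / 0.41 ≈ 0.7317

PN ≈ 0.732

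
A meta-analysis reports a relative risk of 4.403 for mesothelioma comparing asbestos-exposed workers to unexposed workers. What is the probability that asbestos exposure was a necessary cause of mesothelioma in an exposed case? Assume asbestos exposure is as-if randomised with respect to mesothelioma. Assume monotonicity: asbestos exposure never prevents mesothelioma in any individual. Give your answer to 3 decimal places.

Under exogeneity and monotonicity, PN = (RR − 1) / RR = 1 − 1/RR.
PN = (4.403 − 1) / 4.403 = 3.403 / 4.403 ≈ 0.7729

PN ≈ 0.773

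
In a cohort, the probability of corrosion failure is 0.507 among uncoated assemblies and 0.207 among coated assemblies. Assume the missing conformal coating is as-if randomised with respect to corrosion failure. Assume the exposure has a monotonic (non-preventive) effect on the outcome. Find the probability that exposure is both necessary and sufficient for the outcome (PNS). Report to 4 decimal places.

Let p₁ = 0.507, p₀ = 0.207.
Under exogeneity and monotonicity, PNS = p₁ − p₀.
PNS = 0.507 − 0.207 = 0.3

PNS ≈ 0.3000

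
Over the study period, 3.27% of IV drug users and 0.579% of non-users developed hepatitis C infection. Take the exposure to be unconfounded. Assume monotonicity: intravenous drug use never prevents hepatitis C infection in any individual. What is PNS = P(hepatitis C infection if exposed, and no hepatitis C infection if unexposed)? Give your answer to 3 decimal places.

p₁ = 0.0327, p₀ = 0.00579.
Under exogeneity and monotonicity, PNS = p₁ − p₀.
PNS = 0.0327 − 0.00579 = 0.02691

PNS ≈ 0.027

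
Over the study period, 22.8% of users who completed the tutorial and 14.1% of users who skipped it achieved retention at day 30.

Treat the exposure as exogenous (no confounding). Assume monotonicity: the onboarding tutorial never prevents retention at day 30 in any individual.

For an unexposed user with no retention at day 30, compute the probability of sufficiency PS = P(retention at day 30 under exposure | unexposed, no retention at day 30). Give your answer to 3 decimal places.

PS ≈ 0.101

p₁ = 0.228, p₀ = 0.141.
Under exogeneity and monotonicity, PS = (p₁ − p₀) / (1 − p₀).
PS = (0.228 − 0.141) / (1 − 0.141) = 0.087 / 0.859 ≈ 0.1013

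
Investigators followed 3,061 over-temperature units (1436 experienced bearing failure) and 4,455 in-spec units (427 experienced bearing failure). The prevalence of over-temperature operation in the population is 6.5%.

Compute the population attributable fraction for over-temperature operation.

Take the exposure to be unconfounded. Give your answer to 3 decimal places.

PAF ≈ 0.202

p₁ = P(outcome | exposed) = 1436/3061 = 0.46913
p₀ = P(outcome | unexposed) = 427/4455 = 0.095847
Overall risk P(Y=1) = π·p₁ + (1−π)·p₀ = 0.065×0.46913 + 0.935×0.095847 = 0.12011.
Under exogeneity, PAF = [P(Y=1) − p₀] / P(Y=1).
PAF = (0.12011 − 0.095847) / 0.12011 ≈ 0.2020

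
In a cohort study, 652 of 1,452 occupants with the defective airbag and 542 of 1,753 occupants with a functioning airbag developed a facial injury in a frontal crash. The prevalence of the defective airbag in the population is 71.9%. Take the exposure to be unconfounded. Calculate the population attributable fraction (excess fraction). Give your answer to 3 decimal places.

PAF ≈ 0.245

p₁ = P(outcome | exposed) = 652/1452 = 0.44904
p₀ = P(outcome | unexposed) = 542/1753 = 0.30918
Overall risk P(Y=1) = π·p₁ + (1−π)·p₀ = 0.719×0.44904 + 0.281×0.30918 = 0.40974.
Under exogeneity, PAF = [P(Y=1) − p₀] / P(Y=1).
PAF = (0.40974 − 0.30918) / 0.40974 ≈ 0.2454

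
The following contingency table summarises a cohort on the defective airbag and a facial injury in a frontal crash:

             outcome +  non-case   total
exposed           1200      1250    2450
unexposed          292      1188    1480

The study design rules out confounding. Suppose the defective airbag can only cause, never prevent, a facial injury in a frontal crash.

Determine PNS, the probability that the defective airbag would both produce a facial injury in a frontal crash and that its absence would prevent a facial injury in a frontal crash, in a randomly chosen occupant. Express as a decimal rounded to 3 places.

PNS ≈ 0.292

p₁ = P(outcome | exposed) = 1200/2450 = 0.4898
p₀ = P(outcome | unexposed) = 292/1480 = 0.1973
Under exogeneity and monotonicity, PNS = p₁ − p₀.
PNS = 0.4898 − 0.1973 = 0.2925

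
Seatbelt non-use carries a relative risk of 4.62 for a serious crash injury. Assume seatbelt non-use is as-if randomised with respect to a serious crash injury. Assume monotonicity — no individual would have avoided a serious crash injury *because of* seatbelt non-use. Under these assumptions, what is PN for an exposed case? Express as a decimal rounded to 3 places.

PN ≈ 0.784

Under exogeneity and monotonicity, PN = (RR − 1) / RR = 1 − 1/RR.
PN = (4.62 − 1) / 4.62 = 3.62 / 4.62 ≈ 0.7835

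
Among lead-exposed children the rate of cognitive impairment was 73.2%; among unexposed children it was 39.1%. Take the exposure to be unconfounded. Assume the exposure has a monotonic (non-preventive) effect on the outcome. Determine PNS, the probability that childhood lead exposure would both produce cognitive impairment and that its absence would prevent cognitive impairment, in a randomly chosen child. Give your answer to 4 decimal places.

PNS ≈ 0.3410

p₁ = 0.732, p₀ = 0.391.
Under exogeneity and monotonicity, PNS = p₁ − p₀.
PNS = 0.732 − 0.391 = 0.341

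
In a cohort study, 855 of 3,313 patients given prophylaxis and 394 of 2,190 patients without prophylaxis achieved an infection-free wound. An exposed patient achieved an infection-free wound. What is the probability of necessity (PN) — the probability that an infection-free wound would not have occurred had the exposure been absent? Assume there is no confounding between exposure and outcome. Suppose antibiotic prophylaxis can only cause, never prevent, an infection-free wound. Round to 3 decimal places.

PN ≈ 0.303

p₁ = P(outcome | exposed) = 855/3313 = 0.25807
p₀ = P(outcome | unexposed) = 394/2190 = 0.17991
Under exogeneity and monotonicity, PN = (p₁ − p₀) / p₁.
PN = (0.25807 − 0.17991) / 0.25807 = 0.078166 / 0.25807 ≈ 0.3029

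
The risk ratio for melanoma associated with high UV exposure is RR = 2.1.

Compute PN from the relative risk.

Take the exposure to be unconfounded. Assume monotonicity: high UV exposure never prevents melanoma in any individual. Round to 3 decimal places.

Under exogeneity and monotonicity, PN = (RR − 1) / RR = 1 − 1/RR.
PN = (2.1 − 1) / 2.1 = 1.1 / 2.1 ≈ 0.5238

PN ≈ 0.524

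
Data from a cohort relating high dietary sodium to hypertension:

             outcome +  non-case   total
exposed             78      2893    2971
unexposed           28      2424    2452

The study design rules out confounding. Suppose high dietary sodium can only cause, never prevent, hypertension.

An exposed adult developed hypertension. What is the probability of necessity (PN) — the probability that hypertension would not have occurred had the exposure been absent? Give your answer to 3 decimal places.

PN ≈ 0.565

p₁ = P(outcome | exposed) = 78/2971 = 0.026254
p₀ = P(outcome | unexposed) = 28/2452 = 0.011419
Under exogeneity and monotonicity, PN = (p₁ − p₀)/p₁.
PN = (0.026254 − 0.011419) / 0.026254 ≈ 0.5650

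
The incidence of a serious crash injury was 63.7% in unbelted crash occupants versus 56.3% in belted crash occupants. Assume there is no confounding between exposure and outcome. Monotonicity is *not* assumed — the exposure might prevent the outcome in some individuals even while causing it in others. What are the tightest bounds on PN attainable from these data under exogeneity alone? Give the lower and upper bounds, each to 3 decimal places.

p₁ = 0.637, p₀ = 0.563.
Under exogeneity alone the bounds on PN are max{0,(p₁−p₀)/p₁} ≤ PN ≤ min{1,(1−p₀)/p₁}.
  lower = (p₁ − p₀)/p₁ = 0.074 / 0.637 ≈ 0.1162
  upper = min{1, (1 − p₀)/p₁} = 0.437 / 0.637 ≈ 0.6860

0.116 ≤ PN ≤ 0.686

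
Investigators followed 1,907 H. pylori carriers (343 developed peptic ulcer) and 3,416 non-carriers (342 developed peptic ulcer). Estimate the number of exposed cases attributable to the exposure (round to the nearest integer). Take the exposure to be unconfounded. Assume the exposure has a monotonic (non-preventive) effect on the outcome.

p₁ = P(outcome | exposed) = 343/1907 = 0.17986
p₀ = P(outcome | unexposed) = 342/3416 = 0.10012
PN = (p₁ − p₀)/p₁ = (0.17986 − 0.10012) / 0.17986 ≈ 0.44337.
Attributable cases ≈ PN × (exposed cases) = 0.44337 × 343 ≈ 152.08.

about 152 cases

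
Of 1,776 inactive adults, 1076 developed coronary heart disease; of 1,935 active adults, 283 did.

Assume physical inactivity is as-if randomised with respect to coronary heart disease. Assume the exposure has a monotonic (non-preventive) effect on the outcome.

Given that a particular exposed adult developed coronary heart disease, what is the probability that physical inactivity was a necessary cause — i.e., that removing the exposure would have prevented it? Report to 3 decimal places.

p₁ = P(outcome | exposed) = 1076/1776 = 0.60586
p₀ = P(outcome | unexposed) = 283/1935 = 0.14625
Under exogeneity and monotonicity, PN = (p₁ − p₀) / p₁.
PN = (0.60586 − 0.14625) / 0.60586 = 0.4596 / 0.60586 ≈ 0.7586

PN ≈ 0.759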